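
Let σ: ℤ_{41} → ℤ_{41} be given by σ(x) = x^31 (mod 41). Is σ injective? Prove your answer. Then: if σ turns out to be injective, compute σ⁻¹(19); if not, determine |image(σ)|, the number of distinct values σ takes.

Since 41 is prime, the nonzero elements of ℤ_{41} form a cyclic group of order 40.
As gcd(31, 40) = 1, raising to the 31st power is a bijection on this group: if u^31 ≡ v^31 then (uv^{−1})^31 = 1, and the only element of order dividing gcd(31, 40) = 1 is 1, so u = v.
With σ(0) = 0 this makes σ injective on all of ℤ_{41}, hence bijective (finite equal-size domain and codomain). In particular σ is injective.
Since σ is injective, we find the preimage of 19. The inverse of x ↦ x^31 on (ℤ_{41})^× is x ↦ x^31, because 31·31 = 961 = 24·40 + 1 ≡ 1 (mod 40) and x^{40} = 1 for x ≠ 0 (Fermat). So σ⁻¹(19) = 19^31 mod 41.
Repeated squaring mod 41: 19^1 ≡ 19, 19^2 ≡ 19² = 361 ≡ 33, 19^4 ≡ 33² = 1089 ≡ 23, 19^8 ≡ 23² = 529 ≡ 37, 19^16 ≡ 37² = 1369 ≡ 16. Since 31 = 16 + 8 + 4 + 2 + 1, 19^31 ≡ 16·37·23·33·19: 16·37 = 592 ≡ 18, then 18·23 = 414 ≡ 4, then 4·33 = 132 ≡ 9, then 9·19 = 171 ≡ 7. So 19^31 ≡ 7 (mod 41).
Hence σ⁻¹(19) = 7.

7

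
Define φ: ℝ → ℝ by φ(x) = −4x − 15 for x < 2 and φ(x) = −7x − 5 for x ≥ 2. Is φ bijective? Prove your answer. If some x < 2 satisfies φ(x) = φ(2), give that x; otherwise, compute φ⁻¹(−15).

1

Both pieces are strictly decreasing (slopes −4 and −7), so each is injective on its own interval.
The left piece maps (−∞, 2) onto (−23, ∞); the right piece maps [2, ∞) onto (−∞, −19].
These images overlap. In particular φ(2) = −19 (right piece), and solving −4x − 15 = −19 on the left piece gives x = 1 < 2.
So φ(1) = φ(2) with 1 ≠ 2, and φ is not injective, hence not bijective. This x = 1 is the requested value below 2.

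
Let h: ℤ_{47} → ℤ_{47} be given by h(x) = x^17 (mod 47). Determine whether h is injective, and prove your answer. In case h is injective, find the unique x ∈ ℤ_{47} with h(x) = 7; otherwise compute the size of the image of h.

12

Since 47 is prime, the nonzero elements of ℤ_{47} form a cyclic group of order 46.
As gcd(17, 46) = 1, raising to the 17th power is a bijection on this group: if u^17 ≡ v^17 then (uv^{−1})^17 = 1, and the only element of order dividing gcd(17, 46) = 1 is 1, so u = v.
With h(0) = 0 this makes h injective on all of ℤ_{47}, hence bijective (finite equal-size domain and codomain). In particular h is injective.
Since h is injective, we find the preimage of 7. The inverse of x ↦ x^17 on (ℤ_{47})^× is x ↦ x^19, because 17·19 = 323 = 7·46 + 1 ≡ 1 (mod 46) and x^{46} = 1 for x ≠ 0 (Fermat). So h⁻¹(7) = 7^19 mod 47.
Repeated squaring mod 47: 7^1 ≡ 7, 7^2 ≡ 7² = 49 ≡ 2, 7^4 ≡ 2² = 4, 7^8 ≡ 4² = 16, 7^16 ≡ 16² = 256 ≡ 21. Since 19 = 16 + 2 + 1, 7^19 ≡ 21·2·7: 21·2 = 42, then 42·7 = 294 ≡ 12. So 7^19 ≡ 12 (mod 47).
Hence h⁻¹(7) = 12.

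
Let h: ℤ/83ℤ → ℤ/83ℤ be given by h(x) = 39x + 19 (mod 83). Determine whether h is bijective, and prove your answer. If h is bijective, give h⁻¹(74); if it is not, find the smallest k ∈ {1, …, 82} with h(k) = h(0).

61

Recall that h is injective if h(x_1) = h(x_2) implies x_1 = x_2.
Suppose h(x_1) = h(x_2) in ℤ/83ℤ. Then 39x_1 + 19 ≡ 39x_2 + 19 (mod 83), so 39(x_1 − x_2) ≡ 0 (mod 83).
Since gcd(39, 83) = 1, 39 is invertible modulo 83, hence x_1 − x_2 ≡ 0 (mod 83), i.e. x_1 = x_2.
We now compute 39⁻¹ mod 83 explicitly. Euclid's algorithm: 83 = 2·39 + 5, 39 = 7·5 + 4, 5 = 1·4 + 1; back-substituting gives 1 = 66·39 − 31·83, so 39⁻¹ ≡ 66 (mod 83).
Then y ↦ 66(y − 19) is a two-sided inverse to h, so every y ∈ ℤ/83ℤ has a preimage.
Therefore h is bijective.
Since h is bijective, we find h⁻¹(74): we need 39x ≡ 74 − 19 ≡ 55 (mod 83). Using 39⁻¹ = 66: x ≡ 66·55 = 3630 = 43·83 + 61, so x = 61.
Check: h(61) = 39·61 + 19 = 2398 = 28·83 + 74 ≡ 74 (mod 83).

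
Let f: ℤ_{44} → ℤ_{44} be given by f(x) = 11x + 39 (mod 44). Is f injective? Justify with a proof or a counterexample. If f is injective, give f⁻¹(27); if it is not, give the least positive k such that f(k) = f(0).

4

Recall: f is injective when f(x_1) = f(x_2) forces x_1 = x_2.
We have gcd(11, 44) = 11 > 1. Taking x_1 = 0 and x_2 = 4: f(0) = 39 and f(4) = 11·4 + 39 = 83 ≡ 39 (mod 44).
So f(0) = f(4) while 0 ≠ 4, so f is not injective.
Since f is not injective, we find the least positive k with f(k) = f(0): this means 11k ≡ 0 (mod 44), i.e. 44 ∣ 11k. Since gcd(11, 44) = 11, dividing through by 11 this holds exactly when 4 ∣ k.
The smallest positive such k is 4.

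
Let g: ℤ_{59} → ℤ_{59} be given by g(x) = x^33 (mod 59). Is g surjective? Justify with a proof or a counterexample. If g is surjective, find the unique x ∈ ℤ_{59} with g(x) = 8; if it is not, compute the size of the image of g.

Since 59 is prime, the nonzero elements of ℤ_{59} form a cyclic group of order 58.
As gcd(33, 58) = 1, raising to the 33rd power is a bijection on this group: if u^33 ≡ v^33 then (uv^{−1})^33 = 1, and the only element of order dividing gcd(33, 58) = 1 is 1, so u = v.
With g(0) = 0 this makes g injective on all of ℤ_{59}, hence bijective (finite equal-size domain and codomain). In particular g is surjective.
Since g is surjective, we find the preimage of 8. The inverse of x ↦ x^33 on (ℤ_{59})^× is x ↦ x^51, because 33·51 = 1683 = 29·58 + 1 ≡ 1 (mod 58) and x^{58} = 1 for x ≠ 0 (Fermat). So g⁻¹(8) = 8^51 mod 59.
Repeated squaring mod 59: 8^1 ≡ 8, 8^2 ≡ 8² = 64 ≡ 5, 8^4 ≡ 5² = 25, 8^8 ≡ 25² = 625 ≡ 35, 8^16 ≡ 35² = 1225 ≡ 45, 8^32 ≡ 45² = 2025 ≡ 19. Since 51 = 32 + 16 + 2 + 1, 8^51 ≡ 19·45·5·8: 19·45 = 855 ≡ 29, then 29·5 = 145 ≡ 27, then 27·8 = 216 ≡ 39. So 8^51 ≡ 39 (mod 59).
Hence g⁻¹(8) = 39.

39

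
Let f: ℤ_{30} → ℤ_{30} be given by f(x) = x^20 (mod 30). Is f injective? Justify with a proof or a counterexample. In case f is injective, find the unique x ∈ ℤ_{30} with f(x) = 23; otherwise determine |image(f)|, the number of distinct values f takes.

8

f(2): Repeated squaring mod 30: 2^1 ≡ 2, 2^2 ≡ 2² = 4, 2^4 ≡ 4² = 16, 2^8 ≡ 16² = 256 ≡ 16, 2^16 ≡ 16² = 256 ≡ 16. Since 20 = 16 + 4, 2^20 ≡ 16·16: 16·16 = 256 ≡ 16. So 2^20 ≡ 16 (mod 30).
f(4): Repeated squaring mod 30: 4^1 ≡ 4, 4^2 ≡ 4² = 16, 4^4 ≡ 16² = 256 ≡ 16, 4^8 ≡ 16² = 256 ≡ 16, 4^16 ≡ 16² = 256 ≡ 16. Since 20 = 16 + 4, 4^20 ≡ 16·16: 16·16 = 256 ≡ 16. So 4^20 ≡ 16 (mod 30).
So f(2) = f(4) = 16 while 2 ≠ 4, so f is not injective.
Since f is not injective, we determine |image(f)|. Computing x^20 mod 30 for each x (by repeated squaring, reducing mod 30 at every step), the values f(0), f(1), …, f(29) are: 0, 1, 16, 21, 16, 25, 6, 1, 16, 21, 10, 1, 6, 1, 16, 15, 16, 1, 6, 1, 10, 21, 16, 1, 6, 25, 16, 21, 16, 1.
The distinct values are {0, 1, 6, 10, 15, 16, 21, 25}; there are 8 of them.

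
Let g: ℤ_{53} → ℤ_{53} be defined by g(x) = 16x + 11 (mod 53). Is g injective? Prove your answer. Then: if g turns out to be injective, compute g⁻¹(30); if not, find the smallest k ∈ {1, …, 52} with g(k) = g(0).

31

Suppose g(x_1) = g(x_2) in ℤ_{53}. Then 16x_1 + 11 ≡ 16x_2 + 11 (mod 53), so 16(x_1 − x_2) ≡ 0 (mod 53).
Since gcd(16, 53) = 1, 16 is invertible modulo 53, hence x_1 − x_2 ≡ 0 (mod 53), i.e. x_1 = x_2.
Therefore g is injective.
We now compute 16⁻¹ mod 53 explicitly. Euclid's algorithm: 53 = 3·16 + 5, 16 = 3·5 + 1; back-substituting gives 1 = 10·16 − 3·53, so 16⁻¹ ≡ 10 (mod 53).
Since g is injective, we find g⁻¹(30): we need 16x ≡ 30 − 11 ≡ 19 (mod 53). Using 16⁻¹ = 10: x ≡ 10·19 = 190 = 3·53 + 31, so x = 31.
Check: g(31) = 16·31 + 11 = 507 = 9·53 + 30 ≡ 30 (mod 53).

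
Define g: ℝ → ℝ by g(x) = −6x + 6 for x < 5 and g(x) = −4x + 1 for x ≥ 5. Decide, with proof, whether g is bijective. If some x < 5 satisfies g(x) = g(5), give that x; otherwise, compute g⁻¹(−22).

25/6

Both pieces are strictly decreasing (slopes −6 and −4), so each is injective on its own interval.
The left piece maps (−∞, 5) onto (−24, ∞); the right piece maps [5, ∞) onto (−∞, −19].
These images overlap. In particular g(5) = −19 (right piece), and solving −6x + 6 = −19 on the left piece gives x = 25/6 < 5.
So g(25/6) = g(5) with 25/6 ≠ 5, and g is not injective, hence not bijective. This x = 25/6 is the requested value below 5.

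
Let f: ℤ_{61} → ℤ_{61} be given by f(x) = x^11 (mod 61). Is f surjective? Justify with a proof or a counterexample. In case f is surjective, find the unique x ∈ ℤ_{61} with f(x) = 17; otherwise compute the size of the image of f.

55

Since 61 is prime, the nonzero elements of ℤ_{61} form a cyclic group of order 60.
As gcd(11, 60) = 1, raising to the 11th power is a bijection on this group: if u^11 ≡ v^11 then (uv^{−1})^11 = 1, and the only element of order dividing gcd(11, 60) = 1 is 1, so u = v.
With f(0) = 0 this makes f injective on all of ℤ_{61}, hence bijective (finite equal-size domain and codomain). In particular f is surjective.
Since f is surjective, we find the preimage of 17. The inverse of x ↦ x^11 on (ℤ_{61})^× is x ↦ x^11, because 11·11 = 121 = 2·60 + 1 ≡ 1 (mod 60) and x^{60} = 1 for x ≠ 0 (Fermat). So f⁻¹(17) = 17^11 mod 61.
Repeated squaring mod 61: 17^1 ≡ 17, 17^2 ≡ 17² = 289 ≡ 45, 17^4 ≡ 45² = 2025 ≡ 12, 17^8 ≡ 12² = 144 ≡ 22. Since 11 = 8 + 2 + 1, 17^11 ≡ 22·45·17: 22·45 = 990 ≡ 14, then 14·17 = 238 ≡ 55. So 17^11 ≡ 55 (mod 61).
Hence f⁻¹(17) = 55.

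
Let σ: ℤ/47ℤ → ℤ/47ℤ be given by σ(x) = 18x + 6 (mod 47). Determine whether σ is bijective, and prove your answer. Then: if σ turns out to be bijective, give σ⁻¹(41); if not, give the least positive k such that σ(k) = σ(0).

15

If σ(a) = σ(b), then 18a ≡ 18b (mod 47). Because gcd(18, 47) = 1, we may cancel 18 to get a ≡ b (mod 47).
We now compute 18⁻¹ mod 47 explicitly. Euclid's algorithm: 47 = 2·18 + 11, 18 = 1·11 + 7, 11 = 1·7 + 4, 7 = 1·4 + 3, 4 = 1·3 + 1; back-substituting gives 1 = 34·18 − 13·47, so 18⁻¹ ≡ 34 (mod 47).
Then y ↦ 34(y − 6) is a two-sided inverse to σ, so every y ∈ ℤ/47ℤ has a preimage.
So σ is bijective.
Since σ is bijective, we compute σ⁻¹(41): solve 18x + 6 ≡ 41 (mod 47), i.e. 18x ≡ 35 (mod 47).
Multiplying by 18⁻¹ = 34 gives x ≡ 34·35 = 1190 = 25·47 + 15 ≡ 15 (mod 47).
Check: σ(15) = 18·15 + 6 = 276 = 5·47 + 41 ≡ 41 (mod 47).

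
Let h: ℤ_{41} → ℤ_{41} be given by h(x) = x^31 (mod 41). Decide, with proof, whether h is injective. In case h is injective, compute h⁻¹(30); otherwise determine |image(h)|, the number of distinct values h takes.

17

Since 41 is prime, the nonzero elements of ℤ_{41} form a cyclic group of order 40.
As gcd(31, 40) = 1, raising to the 31st power is a bijection on this group: if a^31 ≡ b^31 then (ab^{−1})^31 = 1, and the only element of order dividing gcd(31, 40) = 1 is 1, so a = b.
With h(0) = 0 this makes h injective on all of ℤ_{41}, hence bijective (finite equal-size domain and codomain). In particular h is injective.
Since h is injective, we find the preimage of 30. The inverse of x ↦ x^31 on (ℤ_{41})^× is x ↦ x^31, because 31·31 = 961 = 24·40 + 1 ≡ 1 (mod 40) and x^{40} = 1 for x ≠ 0 (Fermat). So h⁻¹(30) = 30^31 mod 41.
Repeated squaring mod 41: 30^1 ≡ 30, 30^2 ≡ 30² = 900 ≡ 39, 30^4 ≡ 39² = 1521 ≡ 4, 30^8 ≡ 4² = 16, 30^16 ≡ 16² = 256 ≡ 10. Since 31 = 16 + 8 + 4 + 2 + 1, 30^31 ≡ 10·16·4·39·30: 10·16 = 160 ≡ 37, then 37·4 = 148 ≡ 25, then 25·39 = 975 ≡ 32, then 32·30 = 960 ≡ 17. So 30^31 ≡ 17 (mod 41).
Hence h⁻¹(30) = 17.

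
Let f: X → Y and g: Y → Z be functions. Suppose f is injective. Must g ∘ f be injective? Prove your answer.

No. Take X = Y = Z = {0, 1}, f = identity (injective), and g(x) = 0 for every x.
Then (g ∘ f)(0) = 0 = (g ∘ f)(1) with 0 ≠ 1, so g ∘ f is not injective.

not injective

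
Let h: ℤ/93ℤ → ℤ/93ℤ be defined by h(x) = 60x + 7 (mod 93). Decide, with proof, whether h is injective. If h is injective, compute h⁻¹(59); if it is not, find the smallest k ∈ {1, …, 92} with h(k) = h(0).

By definition, h is injective if h(s) = h(t) implies s = t.
We have gcd(60, 93) = 3 > 1. Taking s = 0 and t = 31: h(0) = 7 and h(31) = 60·31 + 7 = 1867 ≡ 7 (mod 93).
So h(0) = h(31) while 0 ≠ 31, thus h is not injective.
Since h is not injective, we find the least positive k with h(k) = h(0): this means 60k ≡ 0 (mod 93), i.e. 93 ∣ 60k. Since gcd(60, 93) = 3, dividing through by 3 this holds exactly when 31 ∣ 20k, and as gcd(20, 31) = 1, exactly when 31 ∣ k.
The smallest positive such k is 31.

31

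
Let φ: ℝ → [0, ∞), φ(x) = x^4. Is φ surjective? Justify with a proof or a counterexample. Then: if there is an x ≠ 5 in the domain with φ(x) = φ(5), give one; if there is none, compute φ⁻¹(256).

For any y ∈ [0, ∞), x = y^{1/4} ∈ ℝ satisfies x^4 = y, so φ is surjective.
For the follow-up, such an x exists: taking x = −5 ∈ ℝ gives φ(−5) = 625 = φ(5) with −5 ≠ 5.

-5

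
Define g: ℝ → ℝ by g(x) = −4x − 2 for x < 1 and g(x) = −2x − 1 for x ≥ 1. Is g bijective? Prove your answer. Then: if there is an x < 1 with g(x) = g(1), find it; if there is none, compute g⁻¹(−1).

Both pieces are strictly decreasing (slopes −4 and −2), so each is injective on its own interval.
The left piece maps (−∞, 1) onto (−6, ∞); the right piece maps [1, ∞) onto (−∞, −3].
These images overlap. In particular g(1) = −3 (right piece), and solving −4x − 2 = −3 on the left piece gives x = 1/4 < 1.
So g(1/4) = g(1) with 1/4 ≠ 1, and g is not injective, hence not bijective. This x = 1/4 is the requested value below 1.

1/4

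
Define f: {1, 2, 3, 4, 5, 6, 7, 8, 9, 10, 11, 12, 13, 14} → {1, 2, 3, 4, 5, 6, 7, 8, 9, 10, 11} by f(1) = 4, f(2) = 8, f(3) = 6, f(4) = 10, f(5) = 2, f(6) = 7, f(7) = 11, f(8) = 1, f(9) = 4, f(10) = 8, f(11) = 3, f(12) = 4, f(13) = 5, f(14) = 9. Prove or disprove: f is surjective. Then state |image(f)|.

11

Every element of the codomain has a preimage: 1 = f(8), 2 = f(5), 3 = f(11), 4 = f(1), 5 = f(13), 6 = f(3), 7 = f(6), 8 = f(2), 9 = f(14), 10 = f(4), 11 = f(7).
So f is surjective.
The image of f is {1, 2, 3, 4, 5, 6, 7, 8, 9, 10, 11}, which has 11 elements.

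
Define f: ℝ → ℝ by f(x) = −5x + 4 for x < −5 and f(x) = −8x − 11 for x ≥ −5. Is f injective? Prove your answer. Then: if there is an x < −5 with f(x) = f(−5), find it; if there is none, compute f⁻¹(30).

-26/5

Both pieces are strictly decreasing (slopes −5 and −8), so each is injective on its own interval.
The left piece maps (−∞, −5) onto (29, ∞); the right piece maps [−5, ∞) onto (−∞, 29].
These images are disjoint, so no value is attained by both pieces. Therefore f is injective.
Because the two images are disjoint, no x < −5 has f(x) = f(−5), so we compute f⁻¹(30): 30 lies in (29, ∞), so solve −5x + 4 = 30: x = (30 − 4)/(−5) = −26/5.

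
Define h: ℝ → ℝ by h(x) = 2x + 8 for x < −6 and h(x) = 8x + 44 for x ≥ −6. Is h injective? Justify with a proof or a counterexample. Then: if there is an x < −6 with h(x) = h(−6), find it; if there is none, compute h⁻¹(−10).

-9

Both pieces are strictly increasing (slopes 2 and 8), so each is injective on its own interval.
The left piece maps (−∞, −6) onto (−∞, −4); the right piece maps [−6, ∞) onto [−4, ∞).
These images are disjoint, so no value is attained by both pieces. Therefore h is injective.
Because the two images are disjoint, no x < −6 has h(x) = h(−6), so we compute h⁻¹(−10): −10 lies in (−∞, −4), so solve 2x + 8 = −10: x = (−10 − 8)/2 = −9.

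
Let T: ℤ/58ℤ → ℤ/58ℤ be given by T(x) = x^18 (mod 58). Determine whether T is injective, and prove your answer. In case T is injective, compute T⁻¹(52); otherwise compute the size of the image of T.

T(28): Repeated squaring mod 58: 28^1 ≡ 28, 28^2 ≡ 28² = 784 ≡ 30, 28^4 ≡ 30² = 900 ≡ 30, 28^8 ≡ 30² = 900 ≡ 30, 28^16 ≡ 30² = 900 ≡ 30. Since 18 = 16 + 2, 28^18 ≡ 30·30: 30·30 = 900 ≡ 30. So 28^18 ≡ 30 (mod 58).
T(30): Repeated squaring mod 58: 30^1 ≡ 30, 30^2 ≡ 30² = 900 ≡ 30, 30^4 ≡ 30² = 900 ≡ 30, 30^8 ≡ 30² = 900 ≡ 30, 30^16 ≡ 30² = 900 ≡ 30. Since 18 = 16 + 2, 30^18 ≡ 30·30: 30·30 = 900 ≡ 30. So 30^18 ≡ 30 (mod 58).
So T(28) = T(30) = 30 while 28 ≠ 30, hence T is not injective.
Since T is not injective, we determine |image(T)|. Computing x^18 mod 58 for each x (by repeated squaring, reducing mod 58 at every step), the values T(0), T(1), …, T(57) are: 0, 1, 42, 35, 24, 45, 20, 23, 22, 7, 34, 33, 28, 25, 38, 9, 54, 57, 4, 5, 36, 51, 52, 49, 16, 53, 6, 13, 30, 29, 30, 13, 6, 53, 16, 49, 52, 51, 36, 5, 4, 57, 54, 9, 38, 25, 28, 33, 34, 7, 22, 23, 20, 45, 24, 35, 42, 1.
The distinct values are {0, 1, 4, 5, 6, 7, 9, 13, 16, 20, 22, 23, 24, 25, 28, 29, 30, 33, 34, 35, 36, 38, 42, 45, 49, 51, 52, 53, 54, 57}; there are 30 of them.

30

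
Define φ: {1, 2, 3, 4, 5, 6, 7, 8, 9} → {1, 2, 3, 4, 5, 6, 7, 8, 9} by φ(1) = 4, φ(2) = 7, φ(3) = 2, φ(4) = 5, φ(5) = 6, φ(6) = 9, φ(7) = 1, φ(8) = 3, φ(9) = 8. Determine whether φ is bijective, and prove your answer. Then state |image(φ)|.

9

The values 4, 7, 2, 5, 6, 9, 1, 3, 8 are a permutation of {1, 2, 3, 4, 5, 6, 7, 8, 9}: each element appears exactly once.
So φ is injective and surjective, hence bijective.
The image of φ is {1, 2, 3, 4, 5, 6, 7, 8, 9}, which has 9 elements.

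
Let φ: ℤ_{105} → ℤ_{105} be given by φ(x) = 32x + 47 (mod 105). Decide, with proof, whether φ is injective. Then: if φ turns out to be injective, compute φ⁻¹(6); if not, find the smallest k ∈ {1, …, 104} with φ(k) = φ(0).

If φ(u) = φ(v), then 32u ≡ 32v (mod 105). Because gcd(32, 105) = 1, we may cancel 32 to get u ≡ v (mod 105).
Therefore φ is injective.
We now compute 32⁻¹ mod 105 explicitly. Euclid's algorithm: 105 = 3·32 + 9, 32 = 3·9 + 5, 9 = 1·5 + 4, 5 = 1·4 + 1; back-substituting gives 1 = 23·32 − 7·105, so 32⁻¹ ≡ 23 (mod 105).
Since φ is injective, we find φ⁻¹(6): we need 32x ≡ 6 − 47 ≡ 64 (mod 105). Using 32⁻¹ = 23: x ≡ 23·64 = 1472 = 14·105 + 2, so x = 2.
Check: φ(2) = 32·2 + 47 = 111 = 1·105 + 6 ≡ 6 (mod 105).

2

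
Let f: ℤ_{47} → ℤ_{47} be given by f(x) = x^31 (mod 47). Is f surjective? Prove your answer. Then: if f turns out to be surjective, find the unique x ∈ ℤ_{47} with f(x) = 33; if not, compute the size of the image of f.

Since 47 is prime, the nonzero elements of ℤ_{47} form a cyclic group of order 46.
As gcd(31, 46) = 1, raising to the 31st power is a bijection on this group: if s^31 ≡ t^31 then (st^{−1})^31 = 1, and the only element of order dividing gcd(31, 46) = 1 is 1, so s = t.
With f(0) = 0 this makes f injective on all of ℤ_{47}, hence bijective (finite equal-size domain and codomain). In particular f is surjective.
Since f is surjective, we find the preimage of 33. The inverse of x ↦ x^31 on (ℤ_{47})^× is x ↦ x^3, because 31·3 = 93 = 2·46 + 1 ≡ 1 (mod 46) and x^{46} = 1 for x ≠ 0 (Fermat). So f⁻¹(33) = 33^3 mod 47.
Repeated squaring mod 47: 33^1 ≡ 33, 33^2 ≡ 33² = 1089 ≡ 8. Since 3 = 2 + 1, 33^3 ≡ 8·33: 8·33 = 264 ≡ 29. So 33^3 ≡ 29 (mod 47).
Hence f⁻¹(33) = 29.

29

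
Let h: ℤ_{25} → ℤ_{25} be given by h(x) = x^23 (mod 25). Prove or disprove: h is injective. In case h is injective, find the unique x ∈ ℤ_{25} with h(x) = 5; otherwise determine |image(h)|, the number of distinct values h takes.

h(0) = 0^23 = 0.
h(5): Repeated squaring mod 25: 5^1 ≡ 5, 5^2 ≡ 5² = 25 ≡ 0, 5^4 ≡ 0² = 0, 5^8 ≡ 0² = 0, 5^16 ≡ 0² = 0. Since 23 = 16 + 4 + 2 + 1, 5^23 ≡ 0·0·0·5: 0·0 = 0, then 0·0 = 0, then 0·5 = 0. So 5^23 ≡ 0 (mod 25).
So h(0) = h(5) = 0 while 0 ≠ 5, therefore h is not injective.
Since h is not injective, we determine |image(h)|. Computing x^23 mod 25 for each x (by repeated squaring, reducing mod 25 at every step), the values h(0), h(1), …, h(24) are: 0, 1, 8, 2, 14, 0, 16, 18, 12, 4, 0, 6, 3, 22, 19, 0, 21, 13, 7, 9, 0, 11, 23, 17, 24.
The distinct values are {0, 1, 2, 3, 4, 6, 7, 8, 9, 11, 12, 13, 14, 16, 17, 18, 19, 21, 22, 23, 24}; there are 21 of them.

21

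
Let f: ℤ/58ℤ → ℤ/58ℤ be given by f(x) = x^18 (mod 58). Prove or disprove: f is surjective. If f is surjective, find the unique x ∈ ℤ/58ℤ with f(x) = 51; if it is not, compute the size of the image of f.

30

f(28): Repeated squaring mod 58: 28^1 ≡ 28, 28^2 ≡ 28² = 784 ≡ 30, 28^4 ≡ 30² = 900 ≡ 30, 28^8 ≡ 30² = 900 ≡ 30, 28^16 ≡ 30² = 900 ≡ 30. Since 18 = 16 + 2, 28^18 ≡ 30·30: 30·30 = 900 ≡ 30. So 28^18 ≡ 30 (mod 58).
f(30): Repeated squaring mod 58: 30^1 ≡ 30, 30^2 ≡ 30² = 900 ≡ 30, 30^4 ≡ 30² = 900 ≡ 30, 30^8 ≡ 30² = 900 ≡ 30, 30^16 ≡ 30² = 900 ≡ 30. Since 18 = 16 + 2, 30^18 ≡ 30·30: 30·30 = 900 ≡ 30. So 30^18 ≡ 30 (mod 58).
So f(28) = f(30) = 30 while 28 ≠ 30, hence f is not injective.
A non-injective map from the 58-element set ℤ/58ℤ to itself takes at most 57 distinct values, so it cannot be surjective. Hence f is not surjective.
Since f is not surjective, we determine |image(f)|. Computing x^18 mod 58 for each x (by repeated squaring, reducing mod 58 at every step), the values f(0), f(1), …, f(57) are: 0, 1, 42, 35, 24, 45, 20, 23, 22, 7, 34, 33, 28, 25, 38, 9, 54, 57, 4, 5, 36, 51, 52, 49, 16, 53, 6, 13, 30, 29, 30, 13, 6, 53, 16, 49, 52, 51, 36, 5, 4, 57, 54, 9, 38, 25, 28, 33, 34, 7, 22, 23, 20, 45, 24, 35, 42, 1.
The distinct values are {0, 1, 4, 5, 6, 7, 9, 13, 16, 20, 22, 23, 24, 25, 28, 29, 30, 33, 34, 35, 36, 38, 42, 45, 49, 51, 52, 53, 54, 57}; there are 30 of them.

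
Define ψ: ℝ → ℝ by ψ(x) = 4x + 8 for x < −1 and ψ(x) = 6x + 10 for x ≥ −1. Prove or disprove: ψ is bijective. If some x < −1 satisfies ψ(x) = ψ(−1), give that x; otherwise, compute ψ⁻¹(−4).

Both pieces are strictly increasing (slopes 4 and 6), so each is injective on its own interval.
The left piece maps (−∞, −1) onto (−∞, 4); the right piece maps [−1, ∞) onto [4, ∞).
Since 4 = 4, the images partition ℝ: ψ is injective and surjective, hence bijective.
Because the two images are disjoint, no x < −1 has ψ(x) = ψ(−1), so we compute ψ⁻¹(−4): −4 lies in (−∞, 4), so solve 4x + 8 = −4: x = (−4 − 8)/4 = −3.

-3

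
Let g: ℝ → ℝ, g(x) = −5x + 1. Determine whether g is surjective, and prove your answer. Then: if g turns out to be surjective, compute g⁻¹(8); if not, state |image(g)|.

-7/5

For any y ∈ ℝ, x = (y − 1)/(−5) satisfies g(x) = y.
So g is surjective.
Since g is surjective, we compute g⁻¹(8) = (8 − 1)/(−5) = −7/5.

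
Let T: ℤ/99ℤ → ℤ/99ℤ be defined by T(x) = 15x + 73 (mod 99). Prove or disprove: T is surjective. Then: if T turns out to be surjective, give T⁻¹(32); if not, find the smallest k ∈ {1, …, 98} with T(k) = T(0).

Since gcd(15, 99) = 3, we have 15x ≡ 0 (mod 3) for all x, so T(x) ≡ 1 (mod 3).
But 0 ≢ 1 (mod 3), so 0 ∈ ℤ/99ℤ has no preimage. Hence T is not surjective.
Since T is not surjective, we find the least positive k with T(k) = T(0): this means 15k ≡ 0 (mod 99), i.e. 99 ∣ 15k. Since gcd(15, 99) = 3, dividing through by 3 this holds exactly when 33 ∣ 5k, and as gcd(5, 33) = 1, exactly when 33 ∣ k.
The smallest positive such k is 33.

33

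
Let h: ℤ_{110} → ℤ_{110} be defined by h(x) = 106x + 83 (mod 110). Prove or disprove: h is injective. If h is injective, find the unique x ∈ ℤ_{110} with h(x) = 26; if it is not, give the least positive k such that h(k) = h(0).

55

By definition, h is injective if h(s) = h(t) implies s = t.
We have gcd(106, 110) = 2 > 1. Taking s = 0 and t = 55: h(0) = 83 and h(55) = 106·55 + 83 = 5913 ≡ 83 (mod 110).
So h(0) = h(55) while 0 ≠ 55, hence h is not injective.
Since h is not injective, we find the least positive k with h(k) = h(0): this means 106k ≡ 0 (mod 110), i.e. 110 ∣ 106k. Since gcd(106, 110) = 2, dividing through by 2 this holds exactly when 55 ∣ 53k, and as gcd(53, 55) = 1, exactly when 55 ∣ k.
The smallest positive such k is 55.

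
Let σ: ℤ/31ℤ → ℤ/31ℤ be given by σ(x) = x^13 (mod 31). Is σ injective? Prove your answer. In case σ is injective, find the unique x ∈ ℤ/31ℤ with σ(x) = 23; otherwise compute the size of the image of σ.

29

Since 31 is prime, the nonzero elements of ℤ/31ℤ form a cyclic group of order 30.
As gcd(13, 30) = 1, raising to the 13th power is a bijection on this group: if s^13 ≡ t^13 then (st^{−1})^13 = 1, and the only element of order dividing gcd(13, 30) = 1 is 1, so s = t.
With σ(0) = 0 this makes σ injective on all of ℤ/31ℤ, hence bijective (finite equal-size domain and codomain). In particular σ is injective.
Since σ is injective, we find the preimage of 23. The inverse of x ↦ x^13 on (ℤ/31ℤ)^× is x ↦ x^7, because 13·7 = 91 = 3·30 + 1 ≡ 1 (mod 30) and x^{30} = 1 for x ≠ 0 (Fermat). So σ⁻¹(23) = 23^7 mod 31.
Repeated squaring mod 31: 23^1 ≡ 23, 23^2 ≡ 23² = 529 ≡ 2, 23^4 ≡ 2² = 4. Since 7 = 4 + 2 + 1, 23^7 ≡ 4·2·23: 4·2 = 8, then 8·23 = 184 ≡ 29. So 23^7 ≡ 29 (mod 31).
Hence σ⁻¹(23) = 29.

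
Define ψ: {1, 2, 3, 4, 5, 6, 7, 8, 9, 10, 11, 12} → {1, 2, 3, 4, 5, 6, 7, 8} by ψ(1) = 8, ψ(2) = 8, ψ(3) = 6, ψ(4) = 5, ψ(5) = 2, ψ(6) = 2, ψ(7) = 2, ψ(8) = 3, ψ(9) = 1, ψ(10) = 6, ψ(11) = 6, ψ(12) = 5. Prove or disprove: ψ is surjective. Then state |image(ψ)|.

6

No element maps to 4, so ψ is not surjective.
The image of ψ is {1, 2, 3, 5, 6, 8}, which has 6 elements.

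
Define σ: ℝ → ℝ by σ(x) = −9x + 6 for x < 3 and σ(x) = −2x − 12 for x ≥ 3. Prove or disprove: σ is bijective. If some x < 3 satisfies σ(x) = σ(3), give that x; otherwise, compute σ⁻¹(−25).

8/3

Both pieces are strictly decreasing (slopes −9 and −2), so each is injective on its own interval.
The left piece maps (−∞, 3) onto (−21, ∞); the right piece maps [3, ∞) onto (−∞, −18].
These images overlap. In particular σ(3) = −18 (right piece), and solving −9x + 6 = −18 on the left piece gives x = 8/3 < 3.
So σ(8/3) = σ(3) with 8/3 ≠ 3, and σ is not injective, hence not bijective. This x = 8/3 is the requested value below 3.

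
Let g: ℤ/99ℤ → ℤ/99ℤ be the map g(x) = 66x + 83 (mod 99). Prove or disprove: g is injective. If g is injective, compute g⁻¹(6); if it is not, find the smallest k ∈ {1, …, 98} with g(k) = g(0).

By definition, injectivity means: for all x_1, x_2 in the domain, g(x_1) = g(x_2) implies x_1 = x_2.
We have gcd(66, 99) = 33 > 1. Taking x_1 = 0 and x_2 = 3: g(0) = 83 and g(3) = 66·3 + 83 = 281 ≡ 83 (mod 99).
So g(0) = g(3) while 0 ≠ 3, so g is not injective.
Since g is not injective, we find the least positive k with g(k) = g(0): this means 66k ≡ 0 (mod 99), i.e. 99 ∣ 66k. Since gcd(66, 99) = 33, dividing through by 33 this holds exactly when 3 ∣ 2k, and as gcd(2, 3) = 1, exactly when 3 ∣ k.
The smallest positive such k is 3.

3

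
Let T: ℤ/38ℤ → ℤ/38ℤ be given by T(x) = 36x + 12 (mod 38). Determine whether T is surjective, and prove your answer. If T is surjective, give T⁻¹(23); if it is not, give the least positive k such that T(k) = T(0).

19

By definition, T is surjective if every y in the codomain equals T(x) for some x in the domain.
Since gcd(36, 38) = 2, we have 36x ≡ 0 (mod 2) for all x, so T(x) ≡ 0 (mod 2).
But 1 ≢ 0 (mod 2), so 1 ∈ ℤ/38ℤ has no preimage. Hence T is not surjective.
Since T is not surjective, we find the least positive k with T(k) = T(0): this means 36k ≡ 0 (mod 38), i.e. 38 ∣ 36k. Since gcd(36, 38) = 2, dividing through by 2 this holds exactly when 19 ∣ 18k, and as gcd(18, 19) = 1, exactly when 19 ∣ k.
The smallest positive such k is 19.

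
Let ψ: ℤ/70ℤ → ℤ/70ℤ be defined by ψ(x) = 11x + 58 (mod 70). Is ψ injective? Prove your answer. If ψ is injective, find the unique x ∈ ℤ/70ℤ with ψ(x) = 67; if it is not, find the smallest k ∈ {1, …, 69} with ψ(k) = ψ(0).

39

Recall: ψ is injective if ψ(s) = ψ(t) implies s = t.
Suppose ψ(s) = ψ(t) in ℤ/70ℤ. Then 11s + 58 ≡ 11t + 58 (mod 70), thus 11(s − t) ≡ 0 (mod 70).
Since gcd(11, 70) = 1, 11 is invertible modulo 70, therefore s − t ≡ 0 (mod 70), i.e. s = t.
Thus ψ is injective.
We now compute 11⁻¹ mod 70 explicitly. Euclid's algorithm: 70 = 6·11 + 4, 11 = 2·4 + 3, 4 = 1·3 + 1; back-substituting gives 1 = 51·11 − 8·70, so 11⁻¹ ≡ 51 (mod 70).
Since ψ is injective, we find ψ⁻¹(67): we need 11x ≡ 67 − 58 ≡ 9 (mod 70). Using 11⁻¹ = 51: x ≡ 51·9 = 459 = 6·70 + 39, so x = 39.
Check: ψ(39) = 11·39 + 58 = 487 = 6·70 + 67 ≡ 67 (mod 70).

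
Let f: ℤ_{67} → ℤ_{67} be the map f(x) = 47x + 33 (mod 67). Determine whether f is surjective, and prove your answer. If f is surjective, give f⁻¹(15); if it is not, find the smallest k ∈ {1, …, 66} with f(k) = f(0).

Since gcd(47, 67) = 1, 47 is invertible modulo 67. Euclid's algorithm: 67 = 1·47 + 20, 47 = 2·20 + 7, 20 = 2·7 + 6, 7 = 1·6 + 1; back-substituting gives 1 = 10·47 − 7·67, so 47⁻¹ ≡ 10 (mod 67).
For any y ∈ ℤ_{67}, x = 10(y − 33) mod 67 satisfies f(x) = 47·10(y − 33) + 33 ≡ y (since 47·10 ≡ 1 mod 67). So every y has a preimage.
So f is surjective.
Since f is surjective, we compute f⁻¹(15): solve 47x + 33 ≡ 15 (mod 67), i.e. 47x ≡ 49 (mod 67).
Multiplying by 47⁻¹ = 10 gives x ≡ 10·49 = 490 = 7·67 + 21 ≡ 21 (mod 67).
Check: f(21) = 47·21 + 33 = 1020 = 15·67 + 15 ≡ 15 (mod 67).

21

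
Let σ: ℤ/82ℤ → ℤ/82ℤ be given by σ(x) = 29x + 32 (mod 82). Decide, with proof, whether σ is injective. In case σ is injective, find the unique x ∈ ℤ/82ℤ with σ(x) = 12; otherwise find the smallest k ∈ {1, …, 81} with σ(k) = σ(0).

70

Suppose σ(u) = σ(v) in ℤ/82ℤ. Then 29u + 32 ≡ 29v + 32 (mod 82), therefore 29(u − v) ≡ 0 (mod 82).
Since gcd(29, 82) = 1, 29 is invertible modulo 82, therefore u − v ≡ 0 (mod 82), i.e. u = v.
Thus σ is injective.
We now compute 29⁻¹ mod 82 explicitly. Euclid's algorithm: 82 = 2·29 + 24, 29 = 1·24 + 5, 24 = 4·5 + 4, 5 = 1·4 + 1; back-substituting gives 1 = 17·29 − 6·82, so 29⁻¹ ≡ 17 (mod 82).
Since σ is injective, we compute σ⁻¹(12): solve 29x + 32 ≡ 12 (mod 82), i.e. 29x ≡ 62 (mod 82).
Multiplying by 29⁻¹ = 17 gives x ≡ 17·62 = 1054 = 12·82 + 70 ≡ 70 (mod 82).
Check: σ(70) = 29·70 + 32 = 2062 = 25·82 + 12 ≡ 12 (mod 82).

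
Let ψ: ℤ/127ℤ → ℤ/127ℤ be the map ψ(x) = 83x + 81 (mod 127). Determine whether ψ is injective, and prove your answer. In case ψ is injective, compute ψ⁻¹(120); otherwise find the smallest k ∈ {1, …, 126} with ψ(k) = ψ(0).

2

Suppose ψ(u) = ψ(v) in ℤ/127ℤ. Then 83u + 81 ≡ 83v + 81 (mod 127), so 83(u − v) ≡ 0 (mod 127).
Since gcd(83, 127) = 1, 83 is invertible modulo 127, so u − v ≡ 0 (mod 127), i.e. u = v.
So ψ is injective.
We now compute 83⁻¹ mod 127 explicitly. Euclid's algorithm: 127 = 1·83 + 44, 83 = 1·44 + 39, 44 = 1·39 + 5, 39 = 7·5 + 4, 5 = 1·4 + 1; back-substituting gives 1 = 101·83 − 66·127, so 83⁻¹ ≡ 101 (mod 127).
Since ψ is injective, we find ψ⁻¹(120): we need 83x ≡ 120 − 81 ≡ 39 (mod 127). Using 83⁻¹ = 101: x ≡ 101·39 = 3939 = 31·127 + 2, so x = 2.
Check: ψ(2) = 83·2 + 81 = 247 = 1·127 + 120 ≡ 120 (mod 127).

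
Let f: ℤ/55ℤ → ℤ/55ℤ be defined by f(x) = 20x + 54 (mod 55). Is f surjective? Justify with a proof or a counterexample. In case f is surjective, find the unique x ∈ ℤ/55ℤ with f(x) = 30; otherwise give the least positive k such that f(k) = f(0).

11

By definition, f is surjective if every y in the codomain equals f(x) for some x in the domain.
Since gcd(20, 55) = 5, we have 20x ≡ 0 (mod 5) for all x, so f(x) ≡ 4 (mod 5).
But 0 ≢ 4 (mod 5), so 0 ∈ ℤ/55ℤ has no preimage. Therefore f is not surjective.
Since f is not surjective, we find the least positive k with f(k) = f(0): this means 20k ≡ 0 (mod 55), i.e. 55 ∣ 20k. Since gcd(20, 55) = 5, dividing through by 5 this holds exactly when 11 ∣ 4k, and as gcd(4, 11) = 1, exactly when 11 ∣ k.
The smallest positive such k is 11.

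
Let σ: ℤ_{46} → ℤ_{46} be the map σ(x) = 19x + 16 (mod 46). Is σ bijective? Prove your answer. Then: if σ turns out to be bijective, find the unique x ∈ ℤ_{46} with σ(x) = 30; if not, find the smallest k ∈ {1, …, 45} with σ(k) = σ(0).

8

Recall: σ is injective if σ(s) = σ(t) implies s = t.
If σ(s) = σ(t), then 19s ≡ 19t (mod 46). Because gcd(19, 46) = 1, we may cancel 19 to get s ≡ t (mod 46).
We now compute 19⁻¹ mod 46 explicitly. Euclid's algorithm: 46 = 2·19 + 8, 19 = 2·8 + 3, 8 = 2·3 + 2, 3 = 1·2 + 1; back-substituting gives 1 = 17·19 − 7·46, so 19⁻¹ ≡ 17 (mod 46).
For any y ∈ ℤ_{46}, x = 17(y − 16) mod 46 satisfies σ(x) = 19·17(y − 16) + 16 ≡ y (since 19·17 ≡ 1 mod 46). So every y has a preimage.
Thus σ is bijective.
Since σ is bijective, we compute σ⁻¹(30): solve 19x + 16 ≡ 30 (mod 46), i.e. 19x ≡ 14 (mod 46).
Multiplying by 19⁻¹ = 17 gives x ≡ 17·14 = 238 = 5·46 + 8 ≡ 8 (mod 46).
Check: σ(8) = 19·8 + 16 = 168 = 3·46 + 30 ≡ 30 (mod 46).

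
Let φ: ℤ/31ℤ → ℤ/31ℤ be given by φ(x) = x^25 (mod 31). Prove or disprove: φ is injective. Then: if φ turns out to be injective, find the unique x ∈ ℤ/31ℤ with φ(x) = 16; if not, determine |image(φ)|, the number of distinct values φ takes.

φ(1) = 1^25 = 1.
φ(2): Repeated squaring mod 31: 2^1 ≡ 2, 2^2 ≡ 2² = 4, 2^4 ≡ 4² = 16, 2^8 ≡ 16² = 256 ≡ 8, 2^16 ≡ 8² = 64 ≡ 2. Since 25 = 16 + 8 + 1, 2^25 ≡ 2·8·2: 2·8 = 16, then 16·2 = 32 ≡ 1. So 2^25 ≡ 1 (mod 31).
So φ(1) = φ(2) = 1 while 1 ≠ 2, hence φ is not injective.
Since φ is not injective, we determine |image(φ)|. Computing x^25 mod 31 for each x (by repeated squaring, reducing mod 31 at every step), the values φ(0), φ(1), …, φ(30) are: 0, 1, 1, 6, 1, 5, 6, 25, 1, 5, 5, 26, 6, 26, 25, 30, 1, 6, 5, 25, 5, 26, 26, 30, 6, 25, 26, 30, 25, 30, 30.
The distinct values are {0, 1, 5, 6, 25, 26, 30}; there are 7 of them.

7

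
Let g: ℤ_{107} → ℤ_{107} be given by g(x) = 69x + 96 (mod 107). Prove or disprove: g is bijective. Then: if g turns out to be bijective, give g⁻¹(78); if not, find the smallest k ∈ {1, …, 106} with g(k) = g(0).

Recall that injectivity means: for all a, b in the domain, g(a) = g(b) implies a = b.
Suppose g(a) = g(b) in ℤ_{107}. Then 69a + 96 ≡ 69b + 96 (mod 107), hence 69(a − b) ≡ 0 (mod 107).
Since gcd(69, 107) = 1, 69 is invertible modulo 107, thus a − b ≡ 0 (mod 107), i.e. a = b.
We now compute 69⁻¹ mod 107 explicitly. Euclid's algorithm: 107 = 1·69 + 38, 69 = 1·38 + 31, 38 = 1·31 + 7, 31 = 4·7 + 3, 7 = 2·3 + 1; back-substituting gives 1 = 76·69 − 49·107, so 69⁻¹ ≡ 76 (mod 107).
Then y ↦ 76(y − 96) is a two-sided inverse to g, so every y ∈ ℤ_{107} has a preimage.
Hence g is bijective.
Since g is bijective, we find g⁻¹(78): we need 69x ≡ 78 − 96 ≡ 89 (mod 107). Using 69⁻¹ = 76: x ≡ 76·89 = 6764 = 63·107 + 23, so x = 23.
Check: g(23) = 69·23 + 96 = 1683 = 15·107 + 78 ≡ 78 (mod 107).

23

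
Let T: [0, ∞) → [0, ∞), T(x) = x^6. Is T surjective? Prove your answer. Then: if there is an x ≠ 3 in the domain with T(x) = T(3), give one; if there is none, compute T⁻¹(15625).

5

For any y ∈ [0, ∞), x = y^{1/6} ∈ [0, ∞) gives T(x) = y, so T is surjective.
Since x ↦ x^6 is strictly increasing on [0, ∞), it is injective there, so no x ≠ 3 in the domain has T(x) = T(3). We therefore compute T⁻¹(15625) = 15625^{1/6} = 5 (indeed 5^6 = 15625).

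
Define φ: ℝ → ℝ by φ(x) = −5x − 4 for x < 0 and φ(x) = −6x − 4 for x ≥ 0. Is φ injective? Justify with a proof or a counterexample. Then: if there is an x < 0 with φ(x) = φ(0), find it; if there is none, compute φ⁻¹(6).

Both pieces are strictly decreasing (slopes −5 and −6), so each is injective on its own interval.
The left piece maps (−∞, 0) onto (−4, ∞); the right piece maps [0, ∞) onto (−∞, −4].
These images are disjoint, so no value is attained by both pieces. Thus φ is injective.
Because the two images are disjoint, no x < 0 has φ(x) = φ(0), so we compute φ⁻¹(6): 6 lies in (−4, ∞), so solve −5x − 4 = 6: x = (6 + 4)/(−5) = −2.

-2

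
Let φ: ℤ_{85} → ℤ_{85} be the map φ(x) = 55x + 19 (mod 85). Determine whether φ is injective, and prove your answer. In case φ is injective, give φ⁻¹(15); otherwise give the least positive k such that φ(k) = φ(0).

We have gcd(55, 85) = 5 > 1. Taking s = 0 and t = 17: φ(0) = 19 and φ(17) = 55·17 + 19 = 954 ≡ 19 (mod 85).
So φ(0) = φ(17) while 0 ≠ 17, hence φ is not injective.
Since φ is not injective, we find the least positive k with φ(k) = φ(0): this means 55k ≡ 0 (mod 85), i.e. 85 ∣ 55k. Since gcd(55, 85) = 5, dividing through by 5 this holds exactly when 17 ∣ 11k, and as gcd(11, 17) = 1, exactly when 17 ∣ k.
The smallest positive such k is 17.

17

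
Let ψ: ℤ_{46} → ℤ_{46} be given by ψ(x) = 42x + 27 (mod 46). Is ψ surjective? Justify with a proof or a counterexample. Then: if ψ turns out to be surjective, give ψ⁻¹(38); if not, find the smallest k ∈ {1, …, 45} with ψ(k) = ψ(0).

23

Since gcd(42, 46) = 2, we have 42x ≡ 0 (mod 2) for all x, so ψ(x) ≡ 1 (mod 2).
But 0 ≢ 1 (mod 2), so 0 ∈ ℤ_{46} has no preimage. Thus ψ is not surjective.
Since ψ is not surjective, we find the least positive k with ψ(k) = ψ(0): this means 42k ≡ 0 (mod 46), i.e. 46 ∣ 42k. Since gcd(42, 46) = 2, dividing through by 2 this holds exactly when 23 ∣ 21k, and as gcd(21, 23) = 1, exactly when 23 ∣ k.
The smallest positive such k is 23.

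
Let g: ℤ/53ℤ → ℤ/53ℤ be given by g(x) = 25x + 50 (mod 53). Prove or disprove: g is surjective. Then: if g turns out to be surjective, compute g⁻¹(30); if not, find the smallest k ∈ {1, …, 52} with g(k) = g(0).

31

Since gcd(25, 53) = 1, 25 is invertible modulo 53. Euclid's algorithm: 53 = 2·25 + 3, 25 = 8·3 + 1; back-substituting gives 1 = 17·25 − 8·53, so 25⁻¹ ≡ 17 (mod 53).
Then y ↦ 17(y − 50) is a two-sided inverse to g, so every y ∈ ℤ/53ℤ has a preimage.
Thus g is surjective.
Since g is surjective, we compute g⁻¹(30): solve 25x + 50 ≡ 30 (mod 53), i.e. 25x ≡ 33 (mod 53).
Multiplying by 25⁻¹ = 17 gives x ≡ 17·33 = 561 = 10·53 + 31 ≡ 31 (mod 53).
Check: g(31) = 25·31 + 50 = 825 = 15·53 + 30 ≡ 30 (mod 53).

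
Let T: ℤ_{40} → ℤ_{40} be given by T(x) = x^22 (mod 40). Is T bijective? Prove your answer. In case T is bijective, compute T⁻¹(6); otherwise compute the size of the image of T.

T(4): Repeated squaring mod 40: 4^1 ≡ 4, 4^2 ≡ 4² = 16, 4^4 ≡ 16² = 256 ≡ 16, 4^8 ≡ 16² = 256 ≡ 16, 4^16 ≡ 16² = 256 ≡ 16. Since 22 = 16 + 4 + 2, 4^22 ≡ 16·16·16: 16·16 = 256 ≡ 16, then 16·16 = 256 ≡ 16. So 4^22 ≡ 16 (mod 40).
T(6): Repeated squaring mod 40: 6^1 ≡ 6, 6^2 ≡ 6² = 36, 6^4 ≡ 36² = 1296 ≡ 16, 6^8 ≡ 16² = 256 ≡ 16, 6^16 ≡ 16² = 256 ≡ 16. Since 22 = 16 + 4 + 2, 6^22 ≡ 16·16·36: 16·16 = 256 ≡ 16, then 16·36 = 576 ≡ 16. So 6^22 ≡ 16 (mod 40).
So T(4) = T(6) = 16 while 4 ≠ 6, so T is not injective, hence not bijective.
Since T is not bijective, we determine |image(T)|. Computing x^22 mod 40 for each x (by repeated squaring, reducing mod 40 at every step), the values T(0), T(1), …, T(39) are: 0, 1, 24, 9, 16, 25, 16, 9, 24, 1, 0, 1, 24, 9, 16, 25, 16, 9, 24, 1, 0, 1, 24, 9, 16, 25, 16, 9, 24, 1, 0, 1, 24, 9, 16, 25, 16, 9, 24, 1.
The distinct values are {0, 1, 9, 16, 24, 25}; there are 6 of them.

6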